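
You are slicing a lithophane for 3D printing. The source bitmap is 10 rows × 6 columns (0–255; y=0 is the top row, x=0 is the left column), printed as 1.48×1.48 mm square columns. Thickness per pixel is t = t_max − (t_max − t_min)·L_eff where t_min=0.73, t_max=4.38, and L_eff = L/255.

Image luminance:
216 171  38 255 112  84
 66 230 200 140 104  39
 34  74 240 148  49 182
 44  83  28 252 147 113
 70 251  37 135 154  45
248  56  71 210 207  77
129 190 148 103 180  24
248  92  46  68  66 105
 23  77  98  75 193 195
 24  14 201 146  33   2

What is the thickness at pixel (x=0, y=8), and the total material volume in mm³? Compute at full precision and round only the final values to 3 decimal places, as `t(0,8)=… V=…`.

span = t_max - t_min = 4.38 - 0.73 = 3.650
L(0,8) = 23, L_eff = 23/255 = 0.090196
t(0,8) = 4.38 - 3.650·0.090196 = 4.051
Σt over all 10·6 pixels = 82271/510 ≈ 161.3156863
V = pitch²·Σt = 1.48²·82271/510 = 353.346

t(0,8)=4.051 V=353.346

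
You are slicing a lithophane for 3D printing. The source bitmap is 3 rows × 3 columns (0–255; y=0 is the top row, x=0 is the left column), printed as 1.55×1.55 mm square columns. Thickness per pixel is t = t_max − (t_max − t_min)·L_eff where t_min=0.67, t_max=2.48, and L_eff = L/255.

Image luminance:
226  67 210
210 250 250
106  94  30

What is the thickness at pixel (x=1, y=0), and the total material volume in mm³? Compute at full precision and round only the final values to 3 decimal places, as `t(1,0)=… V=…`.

t(1,0)=2.004 V=29.016

span = t_max - t_min = 2.48 - 0.67 = 1.810
L(1,0) = 67, L_eff = 67/255 = 0.262745
t(1,0) = 2.48 - 1.810·0.262745 = 2.004
Σt over all 3·3 pixels = 102659/8500 ≈ 12.0775294
V = pitch²·Σt = 1.55²·102659/8500 = 29.016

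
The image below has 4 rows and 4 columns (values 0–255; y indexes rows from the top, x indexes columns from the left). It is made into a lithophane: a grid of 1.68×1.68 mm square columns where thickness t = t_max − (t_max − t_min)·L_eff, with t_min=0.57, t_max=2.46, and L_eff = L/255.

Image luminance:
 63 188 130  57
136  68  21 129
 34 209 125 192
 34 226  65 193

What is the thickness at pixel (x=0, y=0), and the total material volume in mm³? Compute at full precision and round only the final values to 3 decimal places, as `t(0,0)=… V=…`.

span = t_max - t_min = 2.46 - 0.57 = 1.890
L(0,0) = 63, L_eff = 63/255 = 0.247059
t(0,0) = 2.46 - 1.890·0.247059 = 1.993
Σt over all 4·4 pixels = 25.5
V = pitch²·Σt = 1.68²·25.5 = 71.971

t(0,0)=1.993 V=71.971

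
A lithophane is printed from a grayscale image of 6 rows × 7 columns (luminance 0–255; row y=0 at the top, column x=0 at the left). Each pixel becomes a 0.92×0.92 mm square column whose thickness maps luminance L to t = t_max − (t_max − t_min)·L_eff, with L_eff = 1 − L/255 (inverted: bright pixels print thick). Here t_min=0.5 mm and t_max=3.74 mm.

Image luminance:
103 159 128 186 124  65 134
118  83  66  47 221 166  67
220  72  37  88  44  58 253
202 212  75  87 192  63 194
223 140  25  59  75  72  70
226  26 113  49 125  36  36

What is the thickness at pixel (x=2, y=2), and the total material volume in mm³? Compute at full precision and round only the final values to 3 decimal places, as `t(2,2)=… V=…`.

t(2,2)=0.970 V=68.739

span = t_max - t_min = 3.74 - 0.5 = 3.240
L(2,2) = 37, L_eff = 1 - 37/255 = 0.854902 (inverted)
t(2,2) = 3.74 - 3.240·0.854902 = 0.970
Σt over all 6·7 pixels = 172578/2125 ≈ 81.2131765
V = pitch²·Σt = 0.92²·172578/2125 = 68.739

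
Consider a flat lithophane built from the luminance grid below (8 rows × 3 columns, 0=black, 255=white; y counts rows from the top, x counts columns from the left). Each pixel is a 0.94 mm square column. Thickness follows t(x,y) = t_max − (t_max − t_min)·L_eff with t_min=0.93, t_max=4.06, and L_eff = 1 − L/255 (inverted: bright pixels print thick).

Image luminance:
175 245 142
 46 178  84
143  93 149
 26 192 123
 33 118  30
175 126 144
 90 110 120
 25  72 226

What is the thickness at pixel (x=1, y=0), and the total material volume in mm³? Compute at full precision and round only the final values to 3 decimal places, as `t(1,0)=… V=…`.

span = t_max - t_min = 4.06 - 0.93 = 3.130
L(1,0) = 245, L_eff = 1 - 245/255 = 0.039216 (inverted)
t(1,0) = 4.06 - 3.130·0.039216 = 3.937
Σt over all 8·3 pixels = 97727/1700 ≈ 57.4864706
V = pitch²·Σt = 0.94²·97727/1700 = 50.795

t(1,0)=3.937 V=50.795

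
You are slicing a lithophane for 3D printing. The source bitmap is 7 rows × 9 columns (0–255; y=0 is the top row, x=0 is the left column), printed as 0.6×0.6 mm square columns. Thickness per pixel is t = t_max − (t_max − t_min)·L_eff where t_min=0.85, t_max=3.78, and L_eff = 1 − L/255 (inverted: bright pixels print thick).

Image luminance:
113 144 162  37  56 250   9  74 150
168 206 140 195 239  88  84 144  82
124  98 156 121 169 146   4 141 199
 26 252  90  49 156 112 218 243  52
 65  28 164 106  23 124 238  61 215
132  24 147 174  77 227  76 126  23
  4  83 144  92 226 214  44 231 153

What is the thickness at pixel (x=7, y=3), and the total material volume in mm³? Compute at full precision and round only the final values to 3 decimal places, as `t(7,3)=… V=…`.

span = t_max - t_min = 3.78 - 0.85 = 2.930
L(7,3) = 243, L_eff = 1 - 243/255 = 0.047059 (inverted)
t(7,3) = 3.78 - 2.930·0.047059 = 3.642
Σt over all 7·9 pixels = 3685499/25500 ≈ 144.5293725
V = pitch²·Σt = 0.6²·3685499/25500 = 52.031

t(7,3)=3.642 V=52.031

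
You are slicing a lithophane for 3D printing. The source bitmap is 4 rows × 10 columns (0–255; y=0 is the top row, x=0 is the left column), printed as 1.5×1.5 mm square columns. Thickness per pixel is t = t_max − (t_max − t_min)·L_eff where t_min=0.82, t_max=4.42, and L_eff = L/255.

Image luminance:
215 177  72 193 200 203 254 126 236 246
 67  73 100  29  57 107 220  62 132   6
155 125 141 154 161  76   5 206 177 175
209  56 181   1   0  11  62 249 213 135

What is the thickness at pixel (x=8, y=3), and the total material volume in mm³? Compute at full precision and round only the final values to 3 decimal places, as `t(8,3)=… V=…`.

t(8,3)=1.413 V=230.495

span = t_max - t_min = 4.42 - 0.82 = 3.600
L(8,3) = 213, L_eff = 213/255 = 0.835294
t(8,3) = 4.42 - 3.600·0.835294 = 1.413
Σt over all 4·10 pixels = 43538/425 ≈ 102.4423529
V = pitch²·Σt = 1.5²·43538/425 = 230.495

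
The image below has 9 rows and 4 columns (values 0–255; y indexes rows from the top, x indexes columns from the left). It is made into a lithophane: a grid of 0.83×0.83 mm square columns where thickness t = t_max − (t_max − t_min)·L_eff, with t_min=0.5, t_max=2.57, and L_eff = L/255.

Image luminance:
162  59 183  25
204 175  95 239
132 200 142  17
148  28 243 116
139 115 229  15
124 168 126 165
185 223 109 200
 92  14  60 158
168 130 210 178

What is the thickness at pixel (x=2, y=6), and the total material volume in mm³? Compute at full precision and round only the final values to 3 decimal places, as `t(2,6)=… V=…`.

span = t_max - t_min = 2.57 - 0.5 = 2.070
L(2,6) = 109, L_eff = 109/255 = 0.427451
t(2,6) = 2.57 - 2.070·0.427451 = 1.685
Σt over all 9·4 pixels = 110769/2125 ≈ 52.1265882
V = pitch²·Σt = 0.83²·110769/2125 = 35.910

t(2,6)=1.685 V=35.910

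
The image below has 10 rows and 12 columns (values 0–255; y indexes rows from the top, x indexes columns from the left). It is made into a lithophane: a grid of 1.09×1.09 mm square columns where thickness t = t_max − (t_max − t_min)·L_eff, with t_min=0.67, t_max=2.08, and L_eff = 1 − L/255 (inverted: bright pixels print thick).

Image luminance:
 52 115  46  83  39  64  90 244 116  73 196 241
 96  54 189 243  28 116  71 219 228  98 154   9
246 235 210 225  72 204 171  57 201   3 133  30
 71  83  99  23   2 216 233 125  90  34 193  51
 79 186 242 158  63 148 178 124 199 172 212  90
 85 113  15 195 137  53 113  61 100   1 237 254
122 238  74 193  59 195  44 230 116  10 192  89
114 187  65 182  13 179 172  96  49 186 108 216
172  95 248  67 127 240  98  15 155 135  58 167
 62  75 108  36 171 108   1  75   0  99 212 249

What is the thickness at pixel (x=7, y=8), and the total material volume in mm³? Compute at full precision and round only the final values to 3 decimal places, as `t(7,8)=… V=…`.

t(7,8)=0.753 V=193.987

span = t_max - t_min = 2.08 - 0.67 = 1.410
L(7,8) = 15, L_eff = 1 - 15/255 = 0.941176 (inverted)
t(7,8) = 2.08 - 1.410·0.941176 = 0.753
Σt over all 10·12 pixels = 346959/2125 ≈ 163.2748235
V = pitch²·Σt = 1.09²·346959/2125 = 193.987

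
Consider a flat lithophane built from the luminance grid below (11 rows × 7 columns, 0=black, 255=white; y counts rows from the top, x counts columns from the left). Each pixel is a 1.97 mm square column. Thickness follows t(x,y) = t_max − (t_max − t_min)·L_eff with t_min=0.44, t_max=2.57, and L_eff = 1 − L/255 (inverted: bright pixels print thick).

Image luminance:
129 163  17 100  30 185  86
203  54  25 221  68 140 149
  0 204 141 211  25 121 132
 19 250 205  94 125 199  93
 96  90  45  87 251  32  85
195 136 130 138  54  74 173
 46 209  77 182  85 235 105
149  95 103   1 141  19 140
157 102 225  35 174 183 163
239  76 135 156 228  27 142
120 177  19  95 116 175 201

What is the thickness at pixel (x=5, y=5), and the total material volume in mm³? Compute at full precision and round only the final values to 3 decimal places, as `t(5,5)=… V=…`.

t(5,5)=1.058 V=439.673

span = t_max - t_min = 2.57 - 0.44 = 2.130
L(5,5) = 74, L_eff = 1 - 74/255 = 0.709804 (inverted)
t(5,5) = 2.57 - 2.130·0.709804 = 1.058
Σt over all 11·7 pixels = 962977/8500 ≈ 113.2914118
V = pitch²·Σt = 1.97²·962977/8500 = 439.673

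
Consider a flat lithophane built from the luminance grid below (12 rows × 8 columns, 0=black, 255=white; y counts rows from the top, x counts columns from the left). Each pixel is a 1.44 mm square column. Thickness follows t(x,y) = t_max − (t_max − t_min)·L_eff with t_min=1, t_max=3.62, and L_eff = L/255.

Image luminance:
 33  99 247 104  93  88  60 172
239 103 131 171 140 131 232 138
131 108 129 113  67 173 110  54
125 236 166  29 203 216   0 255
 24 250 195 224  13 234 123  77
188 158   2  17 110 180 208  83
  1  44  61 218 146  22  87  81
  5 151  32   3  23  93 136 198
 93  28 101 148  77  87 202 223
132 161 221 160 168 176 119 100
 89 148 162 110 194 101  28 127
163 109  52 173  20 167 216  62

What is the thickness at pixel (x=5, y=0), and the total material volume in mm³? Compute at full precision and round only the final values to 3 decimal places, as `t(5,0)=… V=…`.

span = t_max - t_min = 3.62 - 1 = 2.620
L(5,0) = 88, L_eff = 88/255 = 0.345098
t(5,0) = 3.62 - 2.620·0.345098 = 2.716
Σt over all 12·8 pixels = 288508/1275 ≈ 226.2807843
V = pitch²·Σt = 1.44²·288508/1275 = 469.216

t(5,0)=2.716 V=469.216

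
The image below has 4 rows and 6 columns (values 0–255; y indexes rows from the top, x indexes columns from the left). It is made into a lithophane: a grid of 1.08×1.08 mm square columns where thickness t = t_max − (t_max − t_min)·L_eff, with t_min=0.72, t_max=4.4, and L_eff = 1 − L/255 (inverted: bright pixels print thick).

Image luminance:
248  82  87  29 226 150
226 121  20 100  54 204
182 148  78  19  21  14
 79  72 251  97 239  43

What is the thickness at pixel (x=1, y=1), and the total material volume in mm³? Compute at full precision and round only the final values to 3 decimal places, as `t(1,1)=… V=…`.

t(1,1)=2.466 V=67.119

span = t_max - t_min = 4.4 - 0.72 = 3.680
L(1,1) = 121, L_eff = 1 - 121/255 = 0.525490 (inverted)
t(1,1) = 4.4 - 3.680·0.525490 = 2.466
Σt over all 4·6 pixels = 24456/425 ≈ 57.5435294
V = pitch²·Σt = 1.08²·24456/425 = 67.119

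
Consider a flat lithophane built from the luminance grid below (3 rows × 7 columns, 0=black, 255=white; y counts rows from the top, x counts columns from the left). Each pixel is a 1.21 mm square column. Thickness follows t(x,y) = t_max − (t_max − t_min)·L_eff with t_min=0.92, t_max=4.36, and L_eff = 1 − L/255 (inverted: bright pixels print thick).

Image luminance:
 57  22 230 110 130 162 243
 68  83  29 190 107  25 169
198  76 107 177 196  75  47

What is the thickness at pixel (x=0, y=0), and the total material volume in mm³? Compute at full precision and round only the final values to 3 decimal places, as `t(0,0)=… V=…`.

span = t_max - t_min = 4.36 - 0.92 = 3.440
L(0,0) = 57, L_eff = 1 - 57/255 = 0.776471 (inverted)
t(0,0) = 4.36 - 3.440·0.776471 = 1.689
Σt over all 3·7 pixels = 338251/6375 ≈ 53.0589804
V = pitch²·Σt = 1.21²·338251/6375 = 77.684

t(0,0)=1.689 V=77.684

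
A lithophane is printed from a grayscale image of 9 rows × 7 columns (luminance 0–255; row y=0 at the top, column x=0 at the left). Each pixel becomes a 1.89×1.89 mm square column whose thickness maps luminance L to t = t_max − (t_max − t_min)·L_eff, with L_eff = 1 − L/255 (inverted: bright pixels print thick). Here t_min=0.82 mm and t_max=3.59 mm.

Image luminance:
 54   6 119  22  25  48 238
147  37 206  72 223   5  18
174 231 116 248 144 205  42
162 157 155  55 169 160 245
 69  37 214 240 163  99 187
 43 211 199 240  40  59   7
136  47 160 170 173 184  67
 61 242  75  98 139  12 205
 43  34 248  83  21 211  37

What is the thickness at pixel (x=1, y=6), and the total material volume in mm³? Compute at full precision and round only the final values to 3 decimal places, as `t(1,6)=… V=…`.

span = t_max - t_min = 3.59 - 0.82 = 2.770
L(1,6) = 47, L_eff = 1 - 47/255 = 0.815686 (inverted)
t(1,6) = 3.59 - 2.770·0.815686 = 1.331
Σt over all 9·7 pixels = 1153493/8500 ≈ 135.7050588
V = pitch²·Σt = 1.89²·1153493/8500 = 484.752

t(1,6)=1.331 V=484.752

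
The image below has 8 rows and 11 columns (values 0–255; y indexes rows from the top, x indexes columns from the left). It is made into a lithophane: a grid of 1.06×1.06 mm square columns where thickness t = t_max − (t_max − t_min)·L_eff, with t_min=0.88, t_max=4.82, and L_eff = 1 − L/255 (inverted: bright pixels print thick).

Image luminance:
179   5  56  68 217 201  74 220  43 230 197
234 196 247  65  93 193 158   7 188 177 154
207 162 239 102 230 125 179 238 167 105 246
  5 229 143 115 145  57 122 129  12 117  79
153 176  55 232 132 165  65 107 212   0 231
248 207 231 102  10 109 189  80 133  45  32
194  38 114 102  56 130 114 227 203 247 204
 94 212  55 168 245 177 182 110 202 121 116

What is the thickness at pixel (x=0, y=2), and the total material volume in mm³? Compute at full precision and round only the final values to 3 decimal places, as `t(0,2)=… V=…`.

span = t_max - t_min = 4.82 - 0.88 = 3.940
L(0,2) = 207, L_eff = 1 - 207/255 = 0.188235 (inverted)
t(0,2) = 4.82 - 3.940·0.188235 = 4.078
Σt over all 8·11 pixels = 20386/75 ≈ 271.8133333
V = pitch²·Σt = 1.06²·20386/75 = 305.409

t(0,2)=4.078 V=305.409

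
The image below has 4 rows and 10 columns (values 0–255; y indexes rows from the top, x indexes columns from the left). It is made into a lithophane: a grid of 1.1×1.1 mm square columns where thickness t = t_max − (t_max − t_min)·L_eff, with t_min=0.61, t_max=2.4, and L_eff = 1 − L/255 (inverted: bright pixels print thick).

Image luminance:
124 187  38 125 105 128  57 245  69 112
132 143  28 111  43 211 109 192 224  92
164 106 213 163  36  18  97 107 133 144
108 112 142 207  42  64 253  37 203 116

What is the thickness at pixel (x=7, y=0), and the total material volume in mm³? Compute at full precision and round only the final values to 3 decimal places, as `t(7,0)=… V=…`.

t(7,0)=2.330 V=71.483

span = t_max - t_min = 2.4 - 0.61 = 1.790
L(7,0) = 245, L_eff = 1 - 245/255 = 0.039216 (inverted)
t(7,0) = 2.4 - 1.790·0.039216 = 2.330
Σt over all 4·10 pixels = 75323/1275 ≈ 59.0768627
V = pitch²·Σt = 1.1²·75323/1275 = 71.483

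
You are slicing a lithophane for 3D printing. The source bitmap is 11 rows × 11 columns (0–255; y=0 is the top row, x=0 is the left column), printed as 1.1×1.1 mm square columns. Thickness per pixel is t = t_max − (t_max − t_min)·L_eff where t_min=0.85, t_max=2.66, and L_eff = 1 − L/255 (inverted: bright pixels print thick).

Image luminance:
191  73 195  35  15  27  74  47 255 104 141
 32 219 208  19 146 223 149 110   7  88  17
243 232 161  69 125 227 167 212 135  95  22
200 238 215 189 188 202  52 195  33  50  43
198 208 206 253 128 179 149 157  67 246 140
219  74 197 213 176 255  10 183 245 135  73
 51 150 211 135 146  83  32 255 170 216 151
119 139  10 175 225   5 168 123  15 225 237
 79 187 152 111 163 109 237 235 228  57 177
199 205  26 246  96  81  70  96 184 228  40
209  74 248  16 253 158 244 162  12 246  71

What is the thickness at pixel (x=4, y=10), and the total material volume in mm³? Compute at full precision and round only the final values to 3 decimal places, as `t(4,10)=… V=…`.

span = t_max - t_min = 2.66 - 0.85 = 1.810
L(4,10) = 253, L_eff = 1 - 253/255 = 0.007843 (inverted)
t(4,10) = 2.66 - 1.810·0.007843 = 2.646
Σt over all 11·11 pixels = 959569/4250 ≈ 225.7809412
V = pitch²·Σt = 1.1²·959569/4250 = 273.195

t(4,10)=2.646 V=273.195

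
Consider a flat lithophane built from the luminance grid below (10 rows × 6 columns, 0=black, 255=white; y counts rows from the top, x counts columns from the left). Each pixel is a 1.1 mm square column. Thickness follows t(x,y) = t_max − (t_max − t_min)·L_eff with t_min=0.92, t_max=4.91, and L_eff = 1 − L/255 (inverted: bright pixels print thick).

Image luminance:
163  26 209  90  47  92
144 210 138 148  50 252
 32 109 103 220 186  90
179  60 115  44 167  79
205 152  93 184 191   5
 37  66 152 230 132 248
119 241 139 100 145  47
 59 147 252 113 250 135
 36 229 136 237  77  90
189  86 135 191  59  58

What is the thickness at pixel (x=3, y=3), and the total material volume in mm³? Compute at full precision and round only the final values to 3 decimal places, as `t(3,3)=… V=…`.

span = t_max - t_min = 4.91 - 0.92 = 3.990
L(3,3) = 44, L_eff = 1 - 44/255 = 0.827451 (inverted)
t(3,3) = 4.91 - 3.990·0.827451 = 1.608
Σt over all 10·6 pixels = 761147/4250 ≈ 179.0934118
V = pitch²·Σt = 1.1²·761147/4250 = 216.703

t(3,3)=1.608 V=216.703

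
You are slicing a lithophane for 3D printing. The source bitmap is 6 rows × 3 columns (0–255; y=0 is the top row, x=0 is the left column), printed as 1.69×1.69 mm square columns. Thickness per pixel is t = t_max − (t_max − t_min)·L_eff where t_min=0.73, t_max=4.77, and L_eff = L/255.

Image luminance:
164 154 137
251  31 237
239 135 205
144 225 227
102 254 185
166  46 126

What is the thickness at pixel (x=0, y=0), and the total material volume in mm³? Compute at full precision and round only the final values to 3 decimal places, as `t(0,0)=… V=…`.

span = t_max - t_min = 4.77 - 0.73 = 4.040
L(0,0) = 164, L_eff = 164/255 = 0.643137
t(0,0) = 4.77 - 4.040·0.643137 = 2.172
Σt over all 6·3 pixels = 483059/12750 ≈ 37.8869804
V = pitch²·Σt = 1.69²·483059/12750 = 108.209

t(0,0)=2.172 V=108.209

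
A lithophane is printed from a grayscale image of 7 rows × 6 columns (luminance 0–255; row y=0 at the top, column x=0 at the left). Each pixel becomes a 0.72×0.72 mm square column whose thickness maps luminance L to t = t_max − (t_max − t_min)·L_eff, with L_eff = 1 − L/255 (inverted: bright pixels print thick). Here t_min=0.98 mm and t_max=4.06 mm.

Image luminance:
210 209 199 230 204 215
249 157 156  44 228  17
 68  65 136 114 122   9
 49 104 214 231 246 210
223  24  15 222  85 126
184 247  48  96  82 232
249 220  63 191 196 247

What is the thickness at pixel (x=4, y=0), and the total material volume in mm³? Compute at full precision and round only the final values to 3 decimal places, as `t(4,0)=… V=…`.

span = t_max - t_min = 4.06 - 0.98 = 3.080
L(4,0) = 204, L_eff = 1 - 204/255 = 0.200000 (inverted)
t(4,0) = 4.06 - 3.080·0.200000 = 3.444
Σt over all 7·6 pixels = 757967/6375 ≈ 118.8967843
V = pitch²·Σt = 0.72²·757967/6375 = 61.636

t(4,0)=3.444 V=61.636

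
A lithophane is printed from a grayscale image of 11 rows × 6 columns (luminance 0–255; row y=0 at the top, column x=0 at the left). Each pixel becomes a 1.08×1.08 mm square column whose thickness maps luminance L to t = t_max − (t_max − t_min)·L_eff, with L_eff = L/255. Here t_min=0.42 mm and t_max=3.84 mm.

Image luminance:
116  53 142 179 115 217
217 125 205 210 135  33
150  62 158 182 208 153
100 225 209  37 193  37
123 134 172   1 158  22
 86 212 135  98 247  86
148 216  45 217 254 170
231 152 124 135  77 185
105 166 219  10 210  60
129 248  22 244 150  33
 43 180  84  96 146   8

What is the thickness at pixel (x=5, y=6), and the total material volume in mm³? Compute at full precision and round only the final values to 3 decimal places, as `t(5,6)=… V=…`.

span = t_max - t_min = 3.84 - 0.42 = 3.420
L(5,6) = 170, L_eff = 170/255 = 0.666667
t(5,6) = 3.84 - 3.420·0.666667 = 1.560
Σt over all 11·6 pixels = 280863/2125 ≈ 132.1708235
V = pitch²·Σt = 1.08²·280863/2125 = 154.164

t(5,6)=1.560 V=154.164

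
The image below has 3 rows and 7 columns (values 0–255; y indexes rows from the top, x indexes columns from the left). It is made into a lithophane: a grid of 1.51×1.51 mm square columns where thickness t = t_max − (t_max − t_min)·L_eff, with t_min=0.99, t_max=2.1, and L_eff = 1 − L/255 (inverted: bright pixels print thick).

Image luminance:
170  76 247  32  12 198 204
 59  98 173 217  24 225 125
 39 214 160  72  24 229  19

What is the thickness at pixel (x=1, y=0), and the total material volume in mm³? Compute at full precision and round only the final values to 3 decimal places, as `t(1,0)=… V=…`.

span = t_max - t_min = 2.1 - 0.99 = 1.110
L(1,0) = 76, L_eff = 1 - 76/255 = 0.701961 (inverted)
t(1,0) = 2.1 - 1.110·0.701961 = 1.321
Σt over all 3·7 pixels = 68386/2125 ≈ 32.1816471
V = pitch²·Σt = 1.51²·68386/2125 = 73.377

t(1,0)=1.321 V=73.377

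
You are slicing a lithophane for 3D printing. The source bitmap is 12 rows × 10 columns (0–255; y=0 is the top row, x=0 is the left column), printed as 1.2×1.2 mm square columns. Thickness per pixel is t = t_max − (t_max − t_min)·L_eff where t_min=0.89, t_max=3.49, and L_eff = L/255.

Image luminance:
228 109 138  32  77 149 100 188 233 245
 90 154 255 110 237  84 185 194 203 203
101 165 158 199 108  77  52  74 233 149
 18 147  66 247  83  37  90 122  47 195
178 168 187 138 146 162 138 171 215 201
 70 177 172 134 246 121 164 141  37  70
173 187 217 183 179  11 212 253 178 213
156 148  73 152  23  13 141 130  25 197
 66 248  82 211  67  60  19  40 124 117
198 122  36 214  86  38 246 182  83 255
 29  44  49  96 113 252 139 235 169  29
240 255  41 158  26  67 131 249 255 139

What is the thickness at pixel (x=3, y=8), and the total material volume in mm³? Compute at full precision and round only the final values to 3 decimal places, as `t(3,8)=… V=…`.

t(3,8)=1.339 V=357.994

span = t_max - t_min = 3.49 - 0.89 = 2.600
L(3,8) = 211, L_eff = 211/255 = 0.827451
t(3,8) = 3.49 - 2.600·0.827451 = 1.339
Σt over all 12·10 pixels = 105658/425 ≈ 248.6070588
V = pitch²·Σt = 1.2²·105658/425 = 357.994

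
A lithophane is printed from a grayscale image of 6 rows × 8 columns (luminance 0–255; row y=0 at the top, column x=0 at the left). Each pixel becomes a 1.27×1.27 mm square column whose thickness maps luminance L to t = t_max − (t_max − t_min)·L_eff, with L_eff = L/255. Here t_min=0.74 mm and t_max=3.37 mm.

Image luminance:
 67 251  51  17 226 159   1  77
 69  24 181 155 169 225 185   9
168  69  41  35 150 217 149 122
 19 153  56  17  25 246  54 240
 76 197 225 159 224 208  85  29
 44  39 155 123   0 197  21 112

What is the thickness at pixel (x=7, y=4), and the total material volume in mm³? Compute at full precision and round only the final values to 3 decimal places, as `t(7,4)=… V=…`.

t(7,4)=3.071 V=169.061

span = t_max - t_min = 3.37 - 0.74 = 2.630
L(7,4) = 29, L_eff = 29/255 = 0.113725
t(7,4) = 3.37 - 2.630·0.113725 = 3.071
Σt over all 6·8 pixels = 2672857/25500 ≈ 104.8179216
V = pitch²·Σt = 1.27²·2672857/25500 = 169.061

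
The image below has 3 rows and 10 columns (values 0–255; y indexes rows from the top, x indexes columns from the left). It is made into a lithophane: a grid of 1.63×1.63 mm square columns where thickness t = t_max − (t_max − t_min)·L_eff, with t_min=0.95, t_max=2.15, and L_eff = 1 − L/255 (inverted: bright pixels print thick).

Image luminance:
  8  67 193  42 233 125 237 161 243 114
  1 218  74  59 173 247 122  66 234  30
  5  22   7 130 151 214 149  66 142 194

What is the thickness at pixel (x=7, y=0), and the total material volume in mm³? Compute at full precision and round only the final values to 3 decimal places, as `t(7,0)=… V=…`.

span = t_max - t_min = 2.15 - 0.95 = 1.200
L(7,0) = 161, L_eff = 1 - 161/255 = 0.368627 (inverted)
t(7,0) = 2.15 - 1.200·0.368627 = 1.708
Σt over all 3·10 pixels = 39133/850 ≈ 46.0388235
V = pitch²·Σt = 1.63²·39133/850 = 122.321

t(7,0)=1.708 V=122.321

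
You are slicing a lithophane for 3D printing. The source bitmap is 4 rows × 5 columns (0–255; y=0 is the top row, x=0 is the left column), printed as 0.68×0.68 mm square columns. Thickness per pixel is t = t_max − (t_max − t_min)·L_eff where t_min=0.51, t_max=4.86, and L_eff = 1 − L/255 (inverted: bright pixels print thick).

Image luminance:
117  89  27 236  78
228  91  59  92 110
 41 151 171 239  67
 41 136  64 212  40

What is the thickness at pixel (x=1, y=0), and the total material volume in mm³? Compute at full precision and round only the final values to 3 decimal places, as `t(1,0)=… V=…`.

span = t_max - t_min = 4.86 - 0.51 = 4.350
L(1,0) = 89, L_eff = 1 - 89/255 = 0.650980 (inverted)
t(1,0) = 4.86 - 4.350·0.650980 = 2.028
Σt over all 4·5 pixels = 83721/1700 ≈ 49.2476471
V = pitch²·Σt = 0.68²·83721/1700 = 22.772

t(1,0)=2.028 V=22.772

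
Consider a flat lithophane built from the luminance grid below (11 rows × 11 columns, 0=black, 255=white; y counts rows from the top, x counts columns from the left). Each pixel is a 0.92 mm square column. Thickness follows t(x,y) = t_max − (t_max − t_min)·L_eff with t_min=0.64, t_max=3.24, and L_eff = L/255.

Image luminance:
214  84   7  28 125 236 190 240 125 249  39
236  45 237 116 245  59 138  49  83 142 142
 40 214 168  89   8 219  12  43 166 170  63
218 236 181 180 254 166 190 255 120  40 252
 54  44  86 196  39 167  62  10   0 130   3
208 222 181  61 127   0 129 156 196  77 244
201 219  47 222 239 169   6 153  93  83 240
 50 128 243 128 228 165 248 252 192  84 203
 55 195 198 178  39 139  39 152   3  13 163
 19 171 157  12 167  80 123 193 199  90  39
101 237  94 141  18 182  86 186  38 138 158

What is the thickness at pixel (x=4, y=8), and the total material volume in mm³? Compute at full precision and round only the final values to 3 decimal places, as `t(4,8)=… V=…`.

t(4,8)=2.842 V=192.872

span = t_max - t_min = 3.24 - 0.64 = 2.600
L(4,8) = 39, L_eff = 39/255 = 0.152941
t(4,8) = 3.24 - 2.600·0.152941 = 2.842
Σt over all 11·11 pixels = 96846/425 ≈ 227.8729412
V = pitch²·Σt = 0.92²·96846/425 = 192.872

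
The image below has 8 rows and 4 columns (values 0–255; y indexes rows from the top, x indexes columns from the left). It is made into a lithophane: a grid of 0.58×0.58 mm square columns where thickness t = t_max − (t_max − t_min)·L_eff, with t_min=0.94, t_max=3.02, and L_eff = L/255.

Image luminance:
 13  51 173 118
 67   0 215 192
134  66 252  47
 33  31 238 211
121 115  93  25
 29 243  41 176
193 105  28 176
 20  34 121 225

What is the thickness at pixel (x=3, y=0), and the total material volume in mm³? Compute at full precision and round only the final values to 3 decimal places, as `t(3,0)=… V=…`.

t(3,0)=2.057 V=22.670

span = t_max - t_min = 3.02 - 0.94 = 2.080
L(3,0) = 118, L_eff = 118/255 = 0.462745
t(3,0) = 3.02 - 2.080·0.462745 = 2.057
Σt over all 8·4 pixels = 429608/6375 ≈ 67.3894902
V = pitch²·Σt = 0.58²·429608/6375 = 22.670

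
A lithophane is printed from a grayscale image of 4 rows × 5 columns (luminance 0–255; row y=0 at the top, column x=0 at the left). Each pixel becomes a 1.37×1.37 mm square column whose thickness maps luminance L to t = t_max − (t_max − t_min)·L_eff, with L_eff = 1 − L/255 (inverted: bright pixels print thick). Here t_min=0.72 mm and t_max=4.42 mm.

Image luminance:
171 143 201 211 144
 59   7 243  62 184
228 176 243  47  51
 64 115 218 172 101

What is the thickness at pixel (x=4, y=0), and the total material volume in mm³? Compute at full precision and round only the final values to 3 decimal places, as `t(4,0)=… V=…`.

span = t_max - t_min = 4.42 - 0.72 = 3.700
L(4,0) = 144, L_eff = 1 - 144/255 = 0.435294 (inverted)
t(4,0) = 4.42 - 3.700·0.435294 = 2.809
Σt over all 4·5 pixels = 2836/51 ≈ 55.6078431
V = pitch²·Σt = 1.37²·2836/51 = 104.370

t(4,0)=2.809 V=104.370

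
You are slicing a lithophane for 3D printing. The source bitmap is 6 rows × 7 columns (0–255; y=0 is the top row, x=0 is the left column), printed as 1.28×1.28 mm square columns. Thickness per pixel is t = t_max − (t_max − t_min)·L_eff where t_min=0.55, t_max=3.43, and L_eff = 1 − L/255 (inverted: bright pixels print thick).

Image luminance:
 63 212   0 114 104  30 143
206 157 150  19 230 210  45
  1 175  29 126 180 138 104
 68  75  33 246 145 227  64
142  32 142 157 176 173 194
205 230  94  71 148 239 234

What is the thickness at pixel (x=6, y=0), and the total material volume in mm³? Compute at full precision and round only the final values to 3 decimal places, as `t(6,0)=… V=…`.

t(6,0)=2.165 V=140.194

span = t_max - t_min = 3.43 - 0.55 = 2.880
L(6,0) = 143, L_eff = 1 - 143/255 = 0.439216 (inverted)
t(6,0) = 3.43 - 2.880·0.439216 = 2.165
Σt over all 6·7 pixels = 363663/4250 ≈ 85.5677647
V = pitch²·Σt = 1.28²·363663/4250 = 140.194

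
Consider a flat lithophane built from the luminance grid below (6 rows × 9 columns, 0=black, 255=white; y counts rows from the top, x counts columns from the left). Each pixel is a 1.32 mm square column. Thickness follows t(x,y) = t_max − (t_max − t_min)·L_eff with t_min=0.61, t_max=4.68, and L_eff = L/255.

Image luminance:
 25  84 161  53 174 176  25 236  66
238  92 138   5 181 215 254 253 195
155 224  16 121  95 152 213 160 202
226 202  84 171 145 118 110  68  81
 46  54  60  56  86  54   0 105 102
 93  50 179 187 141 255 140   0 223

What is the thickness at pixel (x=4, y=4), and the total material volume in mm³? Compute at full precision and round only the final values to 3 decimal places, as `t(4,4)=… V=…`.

span = t_max - t_min = 4.68 - 0.61 = 4.070
L(4,4) = 86, L_eff = 86/255 = 0.337255
t(4,4) = 4.68 - 4.070·0.337255 = 3.307
Σt over all 6·9 pixels = 241183/1700 ≈ 141.8723529
V = pitch²·Σt = 1.32²·241183/1700 = 247.198

t(4,4)=3.307 V=247.198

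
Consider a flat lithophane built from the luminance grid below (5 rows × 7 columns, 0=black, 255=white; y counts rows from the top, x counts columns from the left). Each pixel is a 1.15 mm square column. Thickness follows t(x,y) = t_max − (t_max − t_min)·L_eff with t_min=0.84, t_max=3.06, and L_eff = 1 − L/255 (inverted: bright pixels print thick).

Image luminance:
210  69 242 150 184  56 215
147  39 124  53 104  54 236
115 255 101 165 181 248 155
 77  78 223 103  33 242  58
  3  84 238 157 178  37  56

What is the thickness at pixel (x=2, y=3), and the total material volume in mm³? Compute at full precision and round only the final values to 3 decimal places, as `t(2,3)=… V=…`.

span = t_max - t_min = 3.06 - 0.84 = 2.220
L(2,3) = 223, L_eff = 1 - 223/255 = 0.125490 (inverted)
t(2,3) = 3.06 - 2.220·0.125490 = 2.781
Σt over all 5·7 pixels = 29774/425 ≈ 70.0564706
V = pitch²·Σt = 1.15²·29774/425 = 92.650

t(2,3)=2.781 V=92.650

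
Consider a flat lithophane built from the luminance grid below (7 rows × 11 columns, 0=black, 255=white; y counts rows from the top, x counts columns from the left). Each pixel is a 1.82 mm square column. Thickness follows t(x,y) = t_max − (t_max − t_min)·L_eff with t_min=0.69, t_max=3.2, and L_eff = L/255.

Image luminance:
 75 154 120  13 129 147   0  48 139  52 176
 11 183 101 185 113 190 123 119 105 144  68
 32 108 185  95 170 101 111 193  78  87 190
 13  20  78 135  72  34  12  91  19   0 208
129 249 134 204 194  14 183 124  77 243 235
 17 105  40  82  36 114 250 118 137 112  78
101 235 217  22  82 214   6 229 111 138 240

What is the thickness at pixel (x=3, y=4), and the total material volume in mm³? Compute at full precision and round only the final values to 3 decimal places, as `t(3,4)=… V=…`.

span = t_max - t_min = 3.2 - 0.69 = 2.510
L(3,4) = 204, L_eff = 204/255 = 0.800000
t(3,4) = 3.2 - 2.510·0.800000 = 1.192
Σt over all 7·11 pixels = 4050053/25500 ≈ 158.8256078
V = pitch²·Σt = 1.82²·4050053/25500 = 526.094

t(3,4)=1.192 V=526.094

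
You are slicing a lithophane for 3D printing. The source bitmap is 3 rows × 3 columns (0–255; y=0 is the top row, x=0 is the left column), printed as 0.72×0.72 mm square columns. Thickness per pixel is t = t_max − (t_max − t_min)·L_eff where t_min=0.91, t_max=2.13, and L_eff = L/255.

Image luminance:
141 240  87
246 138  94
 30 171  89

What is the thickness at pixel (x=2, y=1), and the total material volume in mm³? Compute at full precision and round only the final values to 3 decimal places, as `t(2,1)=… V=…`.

t(2,1)=1.680 V=6.872

span = t_max - t_min = 2.13 - 0.91 = 1.220
L(2,1) = 94, L_eff = 94/255 = 0.368627
t(2,1) = 2.13 - 1.220·0.368627 = 1.680
Σt over all 3·3 pixels = 112681/8500 ≈ 13.2565882
V = pitch²·Σt = 0.72²·112681/8500 = 6.872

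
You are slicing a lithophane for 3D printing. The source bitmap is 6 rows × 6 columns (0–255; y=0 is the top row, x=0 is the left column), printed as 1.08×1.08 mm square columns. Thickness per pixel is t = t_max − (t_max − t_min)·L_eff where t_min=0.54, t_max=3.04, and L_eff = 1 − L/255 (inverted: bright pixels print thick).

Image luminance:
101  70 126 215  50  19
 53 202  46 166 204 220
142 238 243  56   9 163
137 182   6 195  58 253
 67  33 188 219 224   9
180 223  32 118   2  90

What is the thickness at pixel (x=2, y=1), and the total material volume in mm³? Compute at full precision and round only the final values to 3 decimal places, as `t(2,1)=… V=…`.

t(2,1)=0.991 V=74.580

span = t_max - t_min = 3.04 - 0.54 = 2.500
L(2,1) = 46, L_eff = 1 - 46/255 = 0.819608 (inverted)
t(2,1) = 3.04 - 2.500·0.819608 = 0.991
Σt over all 6·6 pixels = 63.94
V = pitch²·Σt = 1.08²·63.94 = 74.580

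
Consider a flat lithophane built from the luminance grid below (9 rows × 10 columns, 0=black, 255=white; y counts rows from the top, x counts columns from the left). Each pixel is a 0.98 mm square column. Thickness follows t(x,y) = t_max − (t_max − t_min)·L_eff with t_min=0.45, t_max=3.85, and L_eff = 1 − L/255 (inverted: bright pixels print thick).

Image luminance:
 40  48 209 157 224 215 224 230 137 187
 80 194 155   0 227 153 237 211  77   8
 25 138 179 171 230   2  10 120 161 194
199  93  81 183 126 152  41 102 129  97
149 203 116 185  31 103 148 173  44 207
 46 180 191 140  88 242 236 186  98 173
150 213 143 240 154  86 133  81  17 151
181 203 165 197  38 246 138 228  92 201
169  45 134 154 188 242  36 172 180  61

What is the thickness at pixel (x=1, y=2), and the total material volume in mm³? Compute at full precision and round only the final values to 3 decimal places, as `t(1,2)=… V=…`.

span = t_max - t_min = 3.85 - 0.45 = 3.400
L(1,2) = 138, L_eff = 1 - 138/255 = 0.458824 (inverted)
t(1,2) = 3.85 - 3.400·0.458824 = 2.290
Σt over all 9·10 pixels = 31721/150 ≈ 211.4733333
V = pitch²·Σt = 0.98²·31721/150 = 203.099

t(1,2)=2.290 V=203.099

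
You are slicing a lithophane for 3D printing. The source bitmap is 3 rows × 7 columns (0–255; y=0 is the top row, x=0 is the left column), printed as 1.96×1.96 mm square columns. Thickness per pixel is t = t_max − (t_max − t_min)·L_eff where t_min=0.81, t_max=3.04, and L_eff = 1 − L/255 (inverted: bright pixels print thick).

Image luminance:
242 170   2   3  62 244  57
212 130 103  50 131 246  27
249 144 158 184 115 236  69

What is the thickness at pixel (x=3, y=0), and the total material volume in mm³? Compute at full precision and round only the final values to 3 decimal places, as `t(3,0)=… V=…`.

t(3,0)=0.836 V=160.554

span = t_max - t_min = 3.04 - 0.81 = 2.230
L(3,0) = 3, L_eff = 1 - 3/255 = 0.988235 (inverted)
t(3,0) = 3.04 - 2.230·0.988235 = 0.836
Σt over all 3·7 pixels = 1065737/25500 ≈ 41.7936078
V = pitch²·Σt = 1.96²·1065737/25500 = 160.554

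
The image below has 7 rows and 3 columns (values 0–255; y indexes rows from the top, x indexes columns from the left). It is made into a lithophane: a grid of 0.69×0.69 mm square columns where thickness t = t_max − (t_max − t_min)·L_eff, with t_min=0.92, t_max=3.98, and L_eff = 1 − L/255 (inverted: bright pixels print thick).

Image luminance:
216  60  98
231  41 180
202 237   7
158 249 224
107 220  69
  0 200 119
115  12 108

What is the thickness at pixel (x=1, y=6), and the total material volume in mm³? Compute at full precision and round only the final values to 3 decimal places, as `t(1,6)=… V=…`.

span = t_max - t_min = 3.98 - 0.92 = 3.060
L(1,6) = 12, L_eff = 1 - 12/255 = 0.952941 (inverted)
t(1,6) = 3.98 - 3.060·0.952941 = 1.064
Σt over all 7·3 pixels = 53.556
V = pitch²·Σt = 0.69²·53.556 = 25.498

t(1,6)=1.064 V=25.498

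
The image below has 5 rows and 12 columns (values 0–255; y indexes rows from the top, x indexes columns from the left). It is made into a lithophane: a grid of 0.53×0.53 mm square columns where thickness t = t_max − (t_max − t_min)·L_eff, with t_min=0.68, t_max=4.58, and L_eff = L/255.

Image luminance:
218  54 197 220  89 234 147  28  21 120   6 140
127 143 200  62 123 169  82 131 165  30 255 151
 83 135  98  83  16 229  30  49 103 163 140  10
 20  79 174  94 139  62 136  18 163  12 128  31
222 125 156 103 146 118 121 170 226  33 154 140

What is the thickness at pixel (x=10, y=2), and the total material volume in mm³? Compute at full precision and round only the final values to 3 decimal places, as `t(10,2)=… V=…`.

t(10,2)=2.439 V=47.028

span = t_max - t_min = 4.58 - 0.68 = 3.900
L(10,2) = 140, L_eff = 140/255 = 0.549020
t(10,2) = 4.58 - 3.900·0.549020 = 2.439
Σt over all 5·12 pixels = 167.42
V = pitch²·Σt = 0.53²·167.42 = 47.028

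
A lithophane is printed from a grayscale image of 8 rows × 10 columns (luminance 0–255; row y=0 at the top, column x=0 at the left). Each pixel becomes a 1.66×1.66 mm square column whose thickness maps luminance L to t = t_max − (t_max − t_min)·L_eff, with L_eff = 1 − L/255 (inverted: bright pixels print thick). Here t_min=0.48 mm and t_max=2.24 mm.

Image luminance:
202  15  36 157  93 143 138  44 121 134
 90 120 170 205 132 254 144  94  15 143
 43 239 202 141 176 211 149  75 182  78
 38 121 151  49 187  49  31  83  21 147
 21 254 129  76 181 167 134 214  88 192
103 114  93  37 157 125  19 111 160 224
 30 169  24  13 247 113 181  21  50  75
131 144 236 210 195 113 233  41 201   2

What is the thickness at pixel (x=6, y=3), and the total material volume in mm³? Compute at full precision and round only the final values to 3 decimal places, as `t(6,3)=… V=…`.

span = t_max - t_min = 2.24 - 0.48 = 1.760
L(6,3) = 31, L_eff = 1 - 31/255 = 0.878431 (inverted)
t(6,3) = 2.24 - 1.760·0.878431 = 0.694
Σt over all 8·10 pixels = 678244/6375 ≈ 106.3912157
V = pitch²·Σt = 1.66²·678244/6375 = 293.172

t(6,3)=0.694 V=293.172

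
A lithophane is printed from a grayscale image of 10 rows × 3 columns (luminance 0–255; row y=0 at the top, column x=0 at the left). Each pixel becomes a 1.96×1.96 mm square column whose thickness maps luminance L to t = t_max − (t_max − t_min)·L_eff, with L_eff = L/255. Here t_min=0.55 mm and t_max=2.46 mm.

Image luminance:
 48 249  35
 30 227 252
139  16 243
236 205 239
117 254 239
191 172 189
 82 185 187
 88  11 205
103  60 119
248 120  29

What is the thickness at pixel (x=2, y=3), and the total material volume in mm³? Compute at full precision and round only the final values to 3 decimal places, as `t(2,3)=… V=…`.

t(2,3)=0.670 V=153.508

span = t_max - t_min = 2.46 - 0.55 = 1.910
L(2,3) = 239, L_eff = 239/255 = 0.937255
t(2,3) = 2.46 - 1.910·0.937255 = 0.670
Σt over all 10·3 pixels = 169827/4250 ≈ 39.9592941
V = pitch²·Σt = 1.96²·169827/4250 = 153.508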